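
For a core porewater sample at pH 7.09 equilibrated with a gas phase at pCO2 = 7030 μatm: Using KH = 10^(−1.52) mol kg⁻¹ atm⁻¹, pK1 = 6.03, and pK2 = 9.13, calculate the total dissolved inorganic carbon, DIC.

DIC = 2.67 mmol/kg

[CO2*] = KH · pCO2 = 10^(−1.52) × 7030×10^-6 = 2.123×10^-4 mol/kg
α₀ = 1/(1 + K1/[H⁺] + K1K2/[H⁺]²) = 1/(1 + 10^+1.06 + 10^-0.98) = 0.07945
DIC = [CO2*]/α₀ = 2.123×10^-4 / 0.07945 = 2.67 mmol/kg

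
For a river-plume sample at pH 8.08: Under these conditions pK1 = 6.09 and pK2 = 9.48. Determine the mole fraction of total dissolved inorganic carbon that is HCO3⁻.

α₁ = 0.952

α₁ = 1 / (1 + [H⁺]/K1 + K2/[H⁺]) = 1 / (1 + 10^-1.99 + 10^-1.40)
   = 1 / (1 + 0.010233 + 0.039811) = 1/1.0500 = 0.9523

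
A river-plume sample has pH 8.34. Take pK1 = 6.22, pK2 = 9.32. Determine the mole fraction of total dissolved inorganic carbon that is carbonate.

α₂ = 1 / (1 + [H⁺]/K2 + [H⁺]²/(K1K2)) = 1 / (1 + 10^+0.98 + 10^-1.14)
   = 1 / (1 + 9.5499 + 0.072444) = 1/10.622 = 0.09414

α₂ = 0.0941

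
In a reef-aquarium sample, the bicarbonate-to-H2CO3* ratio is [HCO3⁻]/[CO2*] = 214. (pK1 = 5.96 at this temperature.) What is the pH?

pH = 8.29

From K1 = [H⁺][HCO3⁻]/[CO2*]:  pH = pK1 + log₁₀([HCO3⁻]/[CO2*])
log₁₀(214) = +2.330
pH = 5.96 + (+2.330) = 8.29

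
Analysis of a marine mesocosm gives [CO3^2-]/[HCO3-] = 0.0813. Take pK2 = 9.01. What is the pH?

pH = 7.92

From K2 = [H⁺][CO3^2-]/[HCO3-]:  pH = pK2 + log₁₀([CO3^2-]/[HCO3-])
log₁₀(0.0813) = -1.090
pH = 9.01 + (-1.090) = 7.92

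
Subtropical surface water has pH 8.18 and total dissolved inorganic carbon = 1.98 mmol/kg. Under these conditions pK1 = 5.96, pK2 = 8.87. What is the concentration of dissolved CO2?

[CO2*] = 9.86 μmol/kg

α₀ = 1 / (1 + K1/[H⁺] + K1K2/[H⁺]²) = 1 / (1 + 10^+2.22 + 10^+1.53)
   = 1 / (1 + 165.96 + 33.884) = 1/200.84 = 0.004979
[CO2*] = α₀ × DIC = 0.004979 × 1.98 = 0.00986 mmol/kg = 9.86 μmol/kg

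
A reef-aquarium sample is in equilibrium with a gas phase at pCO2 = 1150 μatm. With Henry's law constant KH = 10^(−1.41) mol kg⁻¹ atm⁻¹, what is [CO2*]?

KH = 10^(−1.41) = 3.890×10^-2 mol kg⁻¹ atm⁻¹
[CO2*] = KH · pCO2 = 3.890×10^-2 × 1150×10^-6 atm = 4.47×10^-5 mol/kg

[CO2*] = 44.7 μmol/kg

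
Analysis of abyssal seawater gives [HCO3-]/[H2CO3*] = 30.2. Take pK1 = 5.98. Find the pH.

From K1 = [H⁺][HCO3-]/[H2CO3*]:  pH = pK1 + log₁₀([HCO3-]/[H2CO3*])
log₁₀(30.2) = +1.480
pH = 5.98 + (+1.480) = 7.46

pH = 7.46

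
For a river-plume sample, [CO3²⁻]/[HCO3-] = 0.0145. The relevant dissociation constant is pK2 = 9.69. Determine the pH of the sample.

From K2 = [H⁺][CO3²⁻]/[HCO3-]:  pH = pK2 + log₁₀([CO3²⁻]/[HCO3-])
log₁₀(0.0145) = -1.839
pH = 9.69 + (-1.839) = 7.85

pH = 7.85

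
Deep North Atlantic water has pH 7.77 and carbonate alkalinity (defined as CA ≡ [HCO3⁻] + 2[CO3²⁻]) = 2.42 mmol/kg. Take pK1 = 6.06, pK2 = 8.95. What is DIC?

DIC = 2.32 mmol/kg

CA = [HCO3⁻] + 2[CO3²⁻] = (α₁ + 2α₂)·DIC
At pH 7.77: [H⁺]/K1 = 10^-1.71 = 0.019498, K2/[H⁺] = 10^-1.18 = 0.066069
α₁ = 1/(1 + 0.019498 + 0.066069) = 1/1.0856 = 0.9212; α₂ = α₁·K2/[H⁺] = 0.06086
α₁ + 2α₂ = 1.0429
DIC = CA / (α₁ + 2α₂) = 2.42 / 1.0429 = 2.32 mmol/kg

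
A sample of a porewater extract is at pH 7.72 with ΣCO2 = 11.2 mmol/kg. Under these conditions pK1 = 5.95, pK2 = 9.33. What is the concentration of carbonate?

[CO3²⁻] = 0.264 mmol/kg

α₂ = 1 / (1 + [H⁺]/K2 + [H⁺]²/(K1K2)) = 1 / (1 + 10^+1.61 + 10^-0.16)
   = 1 / (1 + 40.738 + 0.69183) = 1/42.430 = 0.02357
[CO3²⁻] = α₂ × DIC = 0.02357 × 11.2 = 0.264 mmol/kg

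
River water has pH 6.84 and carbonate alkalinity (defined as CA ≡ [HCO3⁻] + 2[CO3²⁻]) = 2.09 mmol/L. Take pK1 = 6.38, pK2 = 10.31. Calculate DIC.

DIC = 2.81 mmol/L

CA = [HCO3⁻] + 2[CO3²⁻] = (α₁ + 2α₂)·DIC
At pH 6.84: [H⁺]/K1 = 10^-0.46 = 0.34674, K2/[H⁺] = 10^-3.47 = 0.00033884
α₁ = 1/(1 + 0.34674 + 0.00033884) = 1/1.3471 = 0.7423; α₂ = α₁·K2/[H⁺] = 0.0002515
α₁ + 2α₂ = 0.7429
DIC = CA / (α₁ + 2α₂) = 2.09 / 0.7429 = 2.81 mmol/L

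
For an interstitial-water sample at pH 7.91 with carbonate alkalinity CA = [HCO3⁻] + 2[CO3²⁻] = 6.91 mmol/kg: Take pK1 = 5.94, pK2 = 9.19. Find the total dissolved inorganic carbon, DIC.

CA = [HCO3⁻] + 2[CO3²⁻] = (α₁ + 2α₂)·DIC
At pH 7.91: [H⁺]/K1 = 10^-1.97 = 0.010715, K2/[H⁺] = 10^-1.28 = 0.052481
α₁ = 1/(1 + 0.010715 + 0.052481) = 1/1.0632 = 0.9406; α₂ = α₁·K2/[H⁺] = 0.04936
α₁ + 2α₂ = 1.0393
DIC = CA / (α₁ + 2α₂) = 6.91 / 1.0393 = 6.65 mmol/kg

DIC = 6.65 mmol/kg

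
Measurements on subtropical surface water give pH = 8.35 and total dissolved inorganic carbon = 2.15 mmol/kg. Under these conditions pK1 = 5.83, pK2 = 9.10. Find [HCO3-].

α₁ = 1 / (1 + [H⁺]/K1 + K2/[H⁺]) = 1 / (1 + 10^-2.52 + 10^-0.75)
   = 1 / (1 + 0.0030200 + 0.17783) = 1/1.1808 = 0.8468
[HCO3⁻] = α₁ × DIC = 0.8468 × 2.15 = 1.82 mmol/kg

[HCO3⁻] = 1.82 mmol/kg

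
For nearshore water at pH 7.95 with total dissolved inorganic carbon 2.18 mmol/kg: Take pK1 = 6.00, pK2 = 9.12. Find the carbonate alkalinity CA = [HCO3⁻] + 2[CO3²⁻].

CA = [HCO3⁻] + 2[CO3²⁻] = (α₁ + 2α₂)·DIC
At pH 7.95: [H⁺]/K1 = 10^-1.95 = 0.011220, K2/[H⁺] = 10^-1.17 = 0.067608
α₁ = 1/(1 + 0.011220 + 0.067608) = 1/1.0788 = 0.9269; α₂ = α₁·K2/[H⁺] = 0.06267
α₁ + 2α₂ = 1.0523
CA = 1.0523 × 2.18 = 2.29 mmol/kg

CA = 2.29 mmol/kg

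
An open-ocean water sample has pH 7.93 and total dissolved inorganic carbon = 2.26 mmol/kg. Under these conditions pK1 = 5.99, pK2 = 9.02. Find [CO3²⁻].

[CO3²⁻] = 0.168 mmol/kg

α₂ = 1 / (1 + [H⁺]/K2 + [H⁺]²/(K1K2)) = 1 / (1 + 10^+1.09 + 10^-0.85)
   = 1 / (1 + 12.303 + 0.14125) = 1/13.444 = 0.07438
[CO3²⁻] = α₂ × DIC = 0.07438 × 2.26 = 0.168 mmol/kg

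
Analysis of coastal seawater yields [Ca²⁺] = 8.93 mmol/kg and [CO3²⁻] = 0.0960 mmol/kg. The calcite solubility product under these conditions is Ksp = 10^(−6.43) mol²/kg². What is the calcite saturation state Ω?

Ω = 2.31

Ksp = 10^(−6.43) = 3.715×10^-7
Ω = [Ca²⁺][CO3²⁻]/Ksp = (8.93×10^-3)(0.0960×10^-3) / 3.715×10^-7 = 2.31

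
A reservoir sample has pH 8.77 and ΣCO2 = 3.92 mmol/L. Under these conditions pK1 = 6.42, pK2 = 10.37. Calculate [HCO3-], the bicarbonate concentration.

α₁ = 1 / (1 + [H⁺]/K1 + K2/[H⁺]) = 1 / (1 + 10^-2.35 + 10^-1.60)
   = 1 / (1 + 0.0044668 + 0.025119) = 1/1.0296 = 0.9713
[HCO3⁻] = α₁ × DIC = 0.9713 × 3.92 = 3.81 mmol/L

[HCO3⁻] = 3.81 mmol/L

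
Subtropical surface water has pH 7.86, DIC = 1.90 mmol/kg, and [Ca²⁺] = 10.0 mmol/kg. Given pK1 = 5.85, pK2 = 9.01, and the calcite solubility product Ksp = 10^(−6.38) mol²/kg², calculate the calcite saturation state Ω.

Ω = 2.99

α₂ = 1 / (1 + [H⁺]/K2 + [H⁺]²/(K1K2)) = 1 / (1 + 10^+1.15 + 10^-0.86)
   = 1 / (1 + 14.125 + 0.13804) = 1/15.263 = 0.06552
[CO3²⁻] = α₂ × DIC = 0.06552 × 1.90 = 0.1245 mmol/kg
Ksp = 10^(−6.38) = 4.169×10^-7
Ω = [Ca²⁺][CO3²⁻]/Ksp = (10.0×10^-3)(1.245×10^-4) / 4.169×10^-7 = 2.99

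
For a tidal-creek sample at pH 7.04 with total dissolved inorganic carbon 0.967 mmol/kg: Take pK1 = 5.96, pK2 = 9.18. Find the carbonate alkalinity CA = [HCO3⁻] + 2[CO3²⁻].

CA = [HCO3⁻] + 2[CO3²⁻] = (α₁ + 2α₂)·DIC
At pH 7.04: [H⁺]/K1 = 10^-1.08 = 0.083176, K2/[H⁺] = 10^-2.14 = 0.0072444
α₁ = 1/(1 + 0.083176 + 0.0072444) = 1/1.0904 = 0.9171; α₂ = α₁·K2/[H⁺] = 0.006644
α₁ + 2α₂ = 0.9304
CA = 0.9304 × 0.967 = 0.900 mmol/kg

CA = 0.900 mmol/kg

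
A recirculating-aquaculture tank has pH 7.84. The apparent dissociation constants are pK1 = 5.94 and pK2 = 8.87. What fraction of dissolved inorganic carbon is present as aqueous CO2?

α₀ = 0.0114

α₀ = 1 / (1 + K1/[H⁺] + K1K2/[H⁺]²) = 1 / (1 + 10^+1.90 + 10^+0.87)
   = 1 / (1 + 79.433 + 7.4131) = 1/87.846 = 0.01138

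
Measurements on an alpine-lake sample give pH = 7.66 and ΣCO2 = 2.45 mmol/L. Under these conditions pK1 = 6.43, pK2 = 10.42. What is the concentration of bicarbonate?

[HCO3⁻] = 2.31 mmol/L

α₁ = 1 / (1 + [H⁺]/K1 + K2/[H⁺]) = 1 / (1 + 10^-1.23 + 10^-2.76)
   = 1 / (1 + 0.058884 + 0.0017378) = 1/1.0606 = 0.9428
[HCO3⁻] = α₁ × DIC = 0.9428 × 2.45 = 2.31 mmol/L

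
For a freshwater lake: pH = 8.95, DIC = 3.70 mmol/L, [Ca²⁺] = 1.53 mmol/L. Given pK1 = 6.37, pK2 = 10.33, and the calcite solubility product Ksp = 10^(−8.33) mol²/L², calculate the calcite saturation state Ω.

α₂ = 1 / (1 + [H⁺]/K2 + [H⁺]²/(K1K2)) = 1 / (1 + 10^+1.38 + 10^-1.20)
   = 1 / (1 + 23.988 + 0.063096) = 1/25.051 = 0.03992
[CO3²⁻] = α₂ × DIC = 0.03992 × 3.70 = 0.1477 mmol/L
Ksp = 10^(−8.33) = 4.677×10^-9
Ω = [Ca²⁺][CO3²⁻]/Ksp = (1.53×10^-3)(1.477×10^-4) / 4.677×10^-9 = 48.3

Ω = 48.3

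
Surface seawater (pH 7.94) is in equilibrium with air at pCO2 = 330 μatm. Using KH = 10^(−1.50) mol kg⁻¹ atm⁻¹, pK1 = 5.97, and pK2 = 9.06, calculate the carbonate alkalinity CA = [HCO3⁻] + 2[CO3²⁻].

CA = 1.12 mmol/kg

[CO2*] = KH · pCO2 = 10^(−1.50) × 330×10^-6 = 1.044×10^-5 mol/kg
α₀ = 1/(1 + K1/[H⁺] + K1K2/[H⁺]²) = 1/(1 + 10^+1.97 + 10^+0.85) = 0.009861
DIC = [CO2*]/α₀ = 1.044×10^-5 / 0.009861 = 1.058 mmol/kg
CA = (α₁ + 2α₂)·DIC = (0.9203 + 2×0.06981) × 1.058 = 1.12 mmol/kg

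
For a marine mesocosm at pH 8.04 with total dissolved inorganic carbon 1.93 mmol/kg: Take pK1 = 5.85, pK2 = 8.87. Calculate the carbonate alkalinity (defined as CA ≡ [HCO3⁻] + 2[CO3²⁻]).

CA = 2.17 mmol/kg

CA = [HCO3⁻] + 2[CO3²⁻] = (α₁ + 2α₂)·DIC
At pH 8.04: [H⁺]/K1 = 10^-2.19 = 0.0064565, K2/[H⁺] = 10^-0.83 = 0.14791
α₁ = 1/(1 + 0.0064565 + 0.14791) = 1/1.1544 = 0.8663; α₂ = α₁·K2/[H⁺] = 0.1281
α₁ + 2α₂ = 1.1225
CA = 1.1225 × 1.93 = 2.17 mmol/kg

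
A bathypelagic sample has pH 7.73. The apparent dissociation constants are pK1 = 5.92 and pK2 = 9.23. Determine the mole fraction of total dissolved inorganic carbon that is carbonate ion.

α₂ = 1 / (1 + [H⁺]/K2 + [H⁺]²/(K1K2)) = 1 / (1 + 10^+1.50 + 10^-0.31)
   = 1 / (1 + 31.623 + 0.48978) = 1/33.113 = 0.03020

α₂ = 0.0302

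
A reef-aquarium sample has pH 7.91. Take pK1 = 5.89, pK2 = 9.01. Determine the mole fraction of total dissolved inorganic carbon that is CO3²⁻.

α₂ = 1 / (1 + [H⁺]/K2 + [H⁺]²/(K1K2)) = 1 / (1 + 10^+1.10 + 10^-0.92)
   = 1 / (1 + 12.589 + 0.12023) = 1/13.709 = 0.07294

α₂ = 0.0729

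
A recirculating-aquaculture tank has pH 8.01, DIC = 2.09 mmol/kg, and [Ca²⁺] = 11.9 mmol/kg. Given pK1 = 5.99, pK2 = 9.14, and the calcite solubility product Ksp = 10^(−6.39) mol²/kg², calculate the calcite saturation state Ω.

α₂ = 1 / (1 + [H⁺]/K2 + [H⁺]²/(K1K2)) = 1 / (1 + 10^+1.13 + 10^-0.89)
   = 1 / (1 + 13.490 + 0.12882) = 1/14.618 = 0.06841
[CO3²⁻] = α₂ × DIC = 0.06841 × 2.09 = 0.1430 mmol/kg
Ksp = 10^(−6.39) = 4.074×10^-7
Ω = [Ca²⁺][CO3²⁻]/Ksp = (11.9×10^-3)(1.430×10^-4) / 4.074×10^-7 = 4.18

Ω = 4.18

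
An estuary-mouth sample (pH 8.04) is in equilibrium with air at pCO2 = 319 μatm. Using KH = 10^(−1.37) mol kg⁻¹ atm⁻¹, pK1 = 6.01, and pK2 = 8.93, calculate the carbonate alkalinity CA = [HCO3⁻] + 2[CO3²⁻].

[CO2*] = KH · pCO2 = 10^(−1.37) × 319×10^-6 = 1.361×10^-5 mol/kg
α₀ = 1/(1 + K1/[H⁺] + K1K2/[H⁺]²) = 1/(1 + 10^+2.03 + 10^+1.14) = 0.008200
DIC = [CO2*]/α₀ = 1.361×10^-5 / 0.008200 = 1.660 mmol/kg
CA = (α₁ + 2α₂)·DIC = (0.8786 + 2×0.1132) × 1.660 = 1.83 mmol/kg

CA = 1.83 mmol/kg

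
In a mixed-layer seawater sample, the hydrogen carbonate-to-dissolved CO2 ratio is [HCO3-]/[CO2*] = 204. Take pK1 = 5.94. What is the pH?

pH = 8.25

From K1 = [H⁺][HCO3-]/[CO2*]:  pH = pK1 + log₁₀([HCO3-]/[CO2*])
log₁₀(204) = +2.310
pH = 5.94 + (+2.310) = 8.25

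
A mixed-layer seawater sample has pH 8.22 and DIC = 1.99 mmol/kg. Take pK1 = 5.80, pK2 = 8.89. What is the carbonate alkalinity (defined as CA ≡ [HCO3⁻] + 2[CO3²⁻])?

CA = [HCO3⁻] + 2[CO3²⁻] = (α₁ + 2α₂)·DIC
At pH 8.22: [H⁺]/K1 = 10^-2.42 = 0.0038019, K2/[H⁺] = 10^-0.67 = 0.21380
α₁ = 1/(1 + 0.0038019 + 0.21380) = 1/1.2176 = 0.8213; α₂ = α₁·K2/[H⁺] = 0.1756
α₁ + 2α₂ = 1.1725
CA = 1.1725 × 1.99 = 2.33 mmol/kg

CA = 2.33 mmol/kg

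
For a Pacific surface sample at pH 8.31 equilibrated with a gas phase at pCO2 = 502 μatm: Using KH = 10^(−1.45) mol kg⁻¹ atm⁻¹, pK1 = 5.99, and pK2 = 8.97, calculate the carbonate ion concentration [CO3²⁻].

[CO2*] = KH · pCO2 = 10^(−1.45) × 502×10^-6 = 1.781×10^-5 mol/kg
α₀ = 1/(1 + K1/[H⁺] + K1K2/[H⁺]²) = 1/(1 + 10^+2.32 + 10^+1.66) = 0.003912
DIC = [CO2*]/α₀ = 1.781×10^-5 / 0.003912 = 4.553 mmol/kg
[CO3²⁻] = α₂·DIC; α₂ = 0.1788, so [CO3²⁻] = 0.1788 × 4.553 = 0.814 mmol/kg

[CO3²⁻] = 0.814 mmol/kg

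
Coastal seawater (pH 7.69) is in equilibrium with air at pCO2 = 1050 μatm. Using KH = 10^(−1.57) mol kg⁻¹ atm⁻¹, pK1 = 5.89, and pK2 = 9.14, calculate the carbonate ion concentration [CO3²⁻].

[CO2*] = KH · pCO2 = 10^(−1.57) × 1050×10^-6 = 2.826×10^-5 mol/kg
α₀ = 1/(1 + K1/[H⁺] + K1K2/[H⁺]²) = 1/(1 + 10^+1.80 + 10^+0.35) = 0.01508
DIC = [CO2*]/α₀ = 2.826×10^-5 / 0.01508 = 1.875 mmol/kg
[CO3²⁻] = α₂·DIC; α₂ = 0.03375, so [CO3²⁻] = 0.03375 × 1.875 = 0.0633 mmol/kg

[CO3²⁻] = 0.0633 mmol/kg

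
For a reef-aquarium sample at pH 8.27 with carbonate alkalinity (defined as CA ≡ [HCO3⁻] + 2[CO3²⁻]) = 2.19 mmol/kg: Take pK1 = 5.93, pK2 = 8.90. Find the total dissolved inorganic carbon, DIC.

CA = [HCO3⁻] + 2[CO3²⁻] = (α₁ + 2α₂)·DIC
At pH 8.27: [H⁺]/K1 = 10^-2.34 = 0.0045709, K2/[H⁺] = 10^-0.63 = 0.23442
α₁ = 1/(1 + 0.0045709 + 0.23442) = 1/1.2390 = 0.8071; α₂ = α₁·K2/[H⁺] = 0.1892
α₁ + 2α₂ = 1.1855
DIC = CA / (α₁ + 2α₂) = 2.19 / 1.1855 = 1.85 mmol/kg

DIC = 1.85 mmol/kg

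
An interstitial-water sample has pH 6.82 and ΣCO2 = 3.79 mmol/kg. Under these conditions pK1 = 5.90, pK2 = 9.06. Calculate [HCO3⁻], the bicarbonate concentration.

α₁ = 1 / (1 + [H⁺]/K1 + K2/[H⁺]) = 1 / (1 + 10^-0.92 + 10^-2.24)
   = 1 / (1 + 0.12023 + 0.0057544) = 1/1.1260 = 0.8881
[HCO3⁻] = α₁ × DIC = 0.8881 × 3.79 = 3.37 mmol/kg

[HCO3⁻] = 3.37 mmol/kg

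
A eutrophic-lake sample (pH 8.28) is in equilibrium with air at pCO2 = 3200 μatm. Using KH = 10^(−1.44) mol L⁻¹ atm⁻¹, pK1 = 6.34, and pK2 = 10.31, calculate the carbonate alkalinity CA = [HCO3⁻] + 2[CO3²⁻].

CA = 10.3 mmol/L

[CO2*] = KH · pCO2 = 10^(−1.44) × 3200×10^-6 = 1.162×10^-4 mol/L
α₀ = 1/(1 + K1/[H⁺] + K1K2/[H⁺]²) = 1/(1 + 10^+1.94 + 10^-0.09) = 0.01125
DIC = [CO2*]/α₀ = 1.162×10^-4 / 0.01125 = 10.33 mmol/L
CA = (α₁ + 2α₂)·DIC = (0.9796 + 2×0.009142) × 10.33 = 10.3 mmol/L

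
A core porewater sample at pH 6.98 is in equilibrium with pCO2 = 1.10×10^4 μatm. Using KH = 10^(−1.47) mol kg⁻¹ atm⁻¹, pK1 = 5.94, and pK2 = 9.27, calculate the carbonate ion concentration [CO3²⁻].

[CO2*] = KH · pCO2 = 10^(−1.47) × 1.10×10^4×10^-6 = 3.727×10^-4 mol/kg
α₀ = 1/(1 + K1/[H⁺] + K1K2/[H⁺]²) = 1/(1 + 10^+1.04 + 10^-1.25) = 0.08319
DIC = [CO2*]/α₀ = 3.727×10^-4 / 0.08319 = 4.481 mmol/kg
[CO3²⁻] = α₂·DIC; α₂ = 0.004678, so [CO3²⁻] = 0.004678 × 4.481 = 0.0210 mmol/kg

[CO3²⁻] = 0.0210 mmol/kg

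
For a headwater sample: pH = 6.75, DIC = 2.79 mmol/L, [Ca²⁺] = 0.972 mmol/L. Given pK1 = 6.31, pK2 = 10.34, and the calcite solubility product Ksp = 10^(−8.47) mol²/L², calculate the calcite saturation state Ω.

α₂ = 1 / (1 + [H⁺]/K2 + [H⁺]²/(K1K2)) = 1 / (1 + 10^+3.59 + 10^+3.15)
   = 1 / (1 + 3890.5 + 1412.5) = 1/5304.0 = 0.0001885
[CO3²⁻] = α₂ × DIC = 0.0001885 × 2.79 = 0.0005260 mmol/L = 0.5260 μmol/L
Ksp = 10^(−8.47) = 3.388×10^-9
Ω = [Ca²⁺][CO3²⁻]/Ksp = (0.972×10^-3)(5.260×10^-7) / 3.388×10^-9 = 0.151

Ω = 0.151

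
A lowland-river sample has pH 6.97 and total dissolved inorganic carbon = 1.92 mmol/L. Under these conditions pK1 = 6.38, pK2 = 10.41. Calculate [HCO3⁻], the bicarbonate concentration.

α₁ = 1 / (1 + [H⁺]/K1 + K2/[H⁺]) = 1 / (1 + 10^-0.59 + 10^-3.44)
   = 1 / (1 + 0.25704 + 0.00036308) = 1/1.2574 = 0.7953
[HCO3⁻] = α₁ × DIC = 0.7953 × 1.92 = 1.53 mmol/L

[HCO3⁻] = 1.53 mmol/L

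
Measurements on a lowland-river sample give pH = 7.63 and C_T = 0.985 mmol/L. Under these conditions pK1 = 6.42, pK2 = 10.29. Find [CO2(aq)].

α₀ = 1 / (1 + K1/[H⁺] + K1K2/[H⁺]²) = 1 / (1 + 10^+1.21 + 10^-1.45)
   = 1 / (1 + 16.218 + 0.035481) = 1/17.254 = 0.05796
[CO2*] = α₀ × DIC = 0.05796 × 0.985 = 0.0571 mmol/L

[CO2*] = 0.0571 mmol/L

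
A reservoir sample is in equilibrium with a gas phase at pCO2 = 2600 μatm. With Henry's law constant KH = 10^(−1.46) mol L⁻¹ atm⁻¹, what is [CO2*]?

[CO2*] = 90.2 μmol/L

KH = 10^(−1.46) = 3.467×10^-2 mol L⁻¹ atm⁻¹
[CO2*] = KH · pCO2 = 3.467×10^-2 × 2600×10^-6 atm = 9.02×10^-5 mol/L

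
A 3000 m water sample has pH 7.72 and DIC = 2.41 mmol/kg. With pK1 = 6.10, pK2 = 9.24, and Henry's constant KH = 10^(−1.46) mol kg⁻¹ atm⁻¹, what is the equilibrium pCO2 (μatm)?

pCO2 = 1580 μatm

α₀ = 1 / (1 + K1/[H⁺] + K1K2/[H⁺]²) = 1 / (1 + 10^+1.62 + 10^+0.10)
   = 1 / (1 + 41.687 + 1.2589) = 1/43.946 = 0.02276
[CO2*] = α₀ × DIC = 0.02276 × 2.41 = 0.05484 mmol/kg
pCO2 = [CO2*]/KH = 5.484×10^-5 / 3.467×10^-2 = 1580 μatm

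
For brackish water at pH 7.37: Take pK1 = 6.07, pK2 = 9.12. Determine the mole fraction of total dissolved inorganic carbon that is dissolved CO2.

α₀ = 1 / (1 + K1/[H⁺] + K1K2/[H⁺]²) = 1 / (1 + 10^+1.30 + 10^-0.45)
   = 1 / (1 + 19.953 + 0.35481) = 1/21.307 = 0.04693

α₀ = 0.0469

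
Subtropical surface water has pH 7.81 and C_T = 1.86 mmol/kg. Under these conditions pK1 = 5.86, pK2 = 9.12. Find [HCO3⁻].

[HCO3⁻] = 1.75 mmol/kg

α₁ = 1 / (1 + [H⁺]/K1 + K2/[H⁺]) = 1 / (1 + 10^-1.95 + 10^-1.31)
   = 1 / (1 + 0.011220 + 0.048978) = 1/1.0602 = 0.9432
[HCO3⁻] = α₁ × DIC = 0.9432 × 1.86 = 1.75 mmol/kg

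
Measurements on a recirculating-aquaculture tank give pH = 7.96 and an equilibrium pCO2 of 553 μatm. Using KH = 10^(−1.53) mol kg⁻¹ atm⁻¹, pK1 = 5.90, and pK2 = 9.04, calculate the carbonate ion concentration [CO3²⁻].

[CO3²⁻] = 0.156 mmol/kg

[CO2*] = KH · pCO2 = 10^(−1.53) × 553×10^-6 = 1.632×10^-5 mol/kg
α₀ = 1/(1 + K1/[H⁺] + K1K2/[H⁺]²) = 1/(1 + 10^+2.06 + 10^+0.98) = 0.007977
DIC = [CO2*]/α₀ = 1.632×10^-5 / 0.007977 = 2.046 mmol/kg
[CO3²⁻] = α₂·DIC; α₂ = 0.07618, so [CO3²⁻] = 0.07618 × 2.046 = 0.156 mmol/kg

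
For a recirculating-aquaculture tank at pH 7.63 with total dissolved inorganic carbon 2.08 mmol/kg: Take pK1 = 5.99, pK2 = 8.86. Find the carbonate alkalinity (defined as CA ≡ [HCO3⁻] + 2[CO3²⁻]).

CA = [HCO3⁻] + 2[CO3²⁻] = (α₁ + 2α₂)·DIC
At pH 7.63: [H⁺]/K1 = 10^-1.64 = 0.022909, K2/[H⁺] = 10^-1.23 = 0.058884
α₁ = 1/(1 + 0.022909 + 0.058884) = 1/1.0818 = 0.9244; α₂ = α₁·K2/[H⁺] = 0.05443
α₁ + 2α₂ = 1.0333
CA = 1.0333 × 2.08 = 2.15 mmol/kg

CA = 2.15 mmol/kg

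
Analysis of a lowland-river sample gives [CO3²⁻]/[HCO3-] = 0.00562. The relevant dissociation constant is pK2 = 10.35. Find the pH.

From K2 = [H⁺][CO3²⁻]/[HCO3-]:  pH = pK2 + log₁₀([CO3²⁻]/[HCO3-])
log₁₀(0.00562) = -2.250
pH = 10.35 + (-2.250) = 8.10

pH = 8.10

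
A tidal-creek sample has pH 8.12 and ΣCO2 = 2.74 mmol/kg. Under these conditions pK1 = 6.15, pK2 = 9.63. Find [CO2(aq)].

α₀ = 1 / (1 + K1/[H⁺] + K1K2/[H⁺]²) = 1 / (1 + 10^+1.97 + 10^+0.46)
   = 1 / (1 + 93.325 + 2.8840) = 1/97.209 = 0.01029
[CO2*] = α₀ × DIC = 0.01029 × 2.74 = 0.0282 mmol/kg

[CO2*] = 0.0282 mmol/kg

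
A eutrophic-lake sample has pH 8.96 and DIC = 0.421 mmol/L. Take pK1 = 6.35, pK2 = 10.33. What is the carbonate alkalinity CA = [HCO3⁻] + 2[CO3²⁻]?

CA = 0.437 mmol/L

CA = [HCO3⁻] + 2[CO3²⁻] = (α₁ + 2α₂)·DIC
At pH 8.96: [H⁺]/K1 = 10^-2.61 = 0.0024547, K2/[H⁺] = 10^-1.37 = 0.042658
α₁ = 1/(1 + 0.0024547 + 0.042658) = 1/1.0451 = 0.9568; α₂ = α₁·K2/[H⁺] = 0.04082
α₁ + 2α₂ = 1.0385
CA = 1.0385 × 0.421 = 0.437 mmol/L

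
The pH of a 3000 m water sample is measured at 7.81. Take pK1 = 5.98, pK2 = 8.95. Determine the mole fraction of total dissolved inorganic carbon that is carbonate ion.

α₂ = 0.0666

α₂ = 1 / (1 + [H⁺]/K2 + [H⁺]²/(K1K2)) = 1 / (1 + 10^+1.14 + 10^-0.69)
   = 1 / (1 + 13.804 + 0.20417) = 1/15.008 = 0.06663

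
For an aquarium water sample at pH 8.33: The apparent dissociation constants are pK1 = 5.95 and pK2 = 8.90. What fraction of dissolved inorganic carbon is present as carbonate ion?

α₂ = 1 / (1 + [H⁺]/K2 + [H⁺]²/(K1K2)) = 1 / (1 + 10^+0.57 + 10^-1.81)
   = 1 / (1 + 3.7154 + 0.015488) = 1/4.7308 = 0.2114

α₂ = 0.211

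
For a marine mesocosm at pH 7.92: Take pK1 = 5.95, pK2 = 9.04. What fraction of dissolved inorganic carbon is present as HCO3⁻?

α₁ = 0.920

α₁ = 1 / (1 + [H⁺]/K1 + K2/[H⁺]) = 1 / (1 + 10^-1.97 + 10^-1.12)
   = 1 / (1 + 0.010715 + 0.075858) = 1/1.0866 = 0.9203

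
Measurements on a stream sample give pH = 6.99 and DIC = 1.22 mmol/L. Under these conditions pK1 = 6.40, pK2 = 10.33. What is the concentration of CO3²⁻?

[CO3²⁻] = 0.443 μmol/L

α₂ = 1 / (1 + [H⁺]/K2 + [H⁺]²/(K1K2)) = 1 / (1 + 10^+3.34 + 10^+2.75)
   = 1 / (1 + 2187.8 + 562.34) = 1/2751.1 = 0.0003635
[CO3²⁻] = α₂ × DIC = 0.0003635 × 1.22 = 0.000443 mmol/L = 0.443 μmol/L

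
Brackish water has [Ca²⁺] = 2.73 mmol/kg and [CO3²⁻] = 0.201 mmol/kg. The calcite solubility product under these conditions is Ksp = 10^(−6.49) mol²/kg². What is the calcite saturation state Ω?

Ω = 1.70

Ksp = 10^(−6.49) = 3.236×10^-7
Ω = [Ca²⁺][CO3²⁻]/Ksp = (2.73×10^-3)(0.201×10^-3) / 3.236×10^-7 = 1.70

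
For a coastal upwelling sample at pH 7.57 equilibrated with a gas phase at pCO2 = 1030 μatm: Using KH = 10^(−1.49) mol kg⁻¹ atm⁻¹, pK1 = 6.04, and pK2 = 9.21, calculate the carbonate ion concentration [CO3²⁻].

[CO3²⁻] = 0.0259 mmol/kg

[CO2*] = KH · pCO2 = 10^(−1.49) × 1030×10^-6 = 3.333×10^-5 mol/kg
α₀ = 1/(1 + K1/[H⁺] + K1K2/[H⁺]²) = 1/(1 + 10^+1.53 + 10^-0.11) = 0.02804
DIC = [CO2*]/α₀ = 3.333×10^-5 / 0.02804 = 1.189 mmol/kg
[CO3²⁻] = α₂·DIC; α₂ = 0.02177, so [CO3²⁻] = 0.02177 × 1.189 = 0.0259 mmol/kg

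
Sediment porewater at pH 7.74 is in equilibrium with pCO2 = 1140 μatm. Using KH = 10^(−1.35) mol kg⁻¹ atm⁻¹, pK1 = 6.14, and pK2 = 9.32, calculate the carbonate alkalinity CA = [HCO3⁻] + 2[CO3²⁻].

[CO2*] = KH · pCO2 = 10^(−1.35) × 1140×10^-6 = 5.092×10^-5 mol/kg
α₀ = 1/(1 + K1/[H⁺] + K1K2/[H⁺]²) = 1/(1 + 10^+1.60 + 10^+0.02) = 0.02389
DIC = [CO2*]/α₀ = 5.092×10^-5 / 0.02389 = 2.131 mmol/kg
CA = (α₁ + 2α₂)·DIC = (0.9511 + 2×0.02502) × 2.131 = 2.13 mmol/kg

CA = 2.13 mmol/kg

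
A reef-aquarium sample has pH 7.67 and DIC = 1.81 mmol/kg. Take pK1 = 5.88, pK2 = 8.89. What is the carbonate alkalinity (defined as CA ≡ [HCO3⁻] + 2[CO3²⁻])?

CA = [HCO3⁻] + 2[CO3²⁻] = (α₁ + 2α₂)·DIC
At pH 7.67: [H⁺]/K1 = 10^-1.79 = 0.016218, K2/[H⁺] = 10^-1.22 = 0.060256
α₁ = 1/(1 + 0.016218 + 0.060256) = 1/1.0765 = 0.9290; α₂ = α₁·K2/[H⁺] = 0.05598
α₁ + 2α₂ = 1.0409
CA = 1.0409 × 1.81 = 1.88 mmol/kg

CA = 1.88 mmol/kg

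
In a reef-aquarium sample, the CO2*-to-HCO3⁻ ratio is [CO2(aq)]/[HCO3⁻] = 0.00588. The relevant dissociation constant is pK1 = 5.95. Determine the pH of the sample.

pH = 8.18

From K1 = [H⁺][HCO3⁻]/[CO2(aq)]:  pH = pK1 − log₁₀([CO2(aq)]/[HCO3⁻])
log₁₀(0.00588) = -2.231
pH = 5.95 − (-2.231) = 8.18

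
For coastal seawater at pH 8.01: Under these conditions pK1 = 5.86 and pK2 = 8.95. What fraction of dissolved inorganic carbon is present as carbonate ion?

α₂ = 1 / (1 + [H⁺]/K2 + [H⁺]²/(K1K2)) = 1 / (1 + 10^+0.94 + 10^-1.21)
   = 1 / (1 + 8.7096 + 0.061660) = 1/9.7713 = 0.1023

α₂ = 0.102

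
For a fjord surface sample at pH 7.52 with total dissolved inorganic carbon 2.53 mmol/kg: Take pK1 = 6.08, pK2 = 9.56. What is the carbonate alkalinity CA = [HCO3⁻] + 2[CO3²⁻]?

CA = 2.46 mmol/kg

CA = [HCO3⁻] + 2[CO3²⁻] = (α₁ + 2α₂)·DIC
At pH 7.52: [H⁺]/K1 = 10^-1.44 = 0.036308, K2/[H⁺] = 10^-2.04 = 0.0091201
α₁ = 1/(1 + 0.036308 + 0.0091201) = 1/1.0454 = 0.9565; α₂ = α₁·K2/[H⁺] = 0.008724
α₁ + 2α₂ = 0.9740
CA = 0.9740 × 2.53 = 2.46 mmol/kg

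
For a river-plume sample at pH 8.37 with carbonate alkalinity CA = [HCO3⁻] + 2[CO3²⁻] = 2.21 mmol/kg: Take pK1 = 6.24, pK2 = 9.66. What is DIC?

DIC = 2.12 mmol/kg

CA = [HCO3⁻] + 2[CO3²⁻] = (α₁ + 2α₂)·DIC
At pH 8.37: [H⁺]/K1 = 10^-2.13 = 0.0074131, K2/[H⁺] = 10^-1.29 = 0.051286
α₁ = 1/(1 + 0.0074131 + 0.051286) = 1/1.0587 = 0.9446; α₂ = α₁·K2/[H⁺] = 0.04844
α₁ + 2α₂ = 1.0414
DIC = CA / (α₁ + 2α₂) = 2.21 / 1.0414 = 2.12 mmol/kg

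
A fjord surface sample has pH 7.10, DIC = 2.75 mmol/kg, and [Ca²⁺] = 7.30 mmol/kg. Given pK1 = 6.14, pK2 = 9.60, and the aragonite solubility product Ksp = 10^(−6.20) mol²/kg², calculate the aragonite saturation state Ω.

Ω = 0.0904

α₂ = 1 / (1 + [H⁺]/K2 + [H⁺]²/(K1K2)) = 1 / (1 + 10^+2.50 + 10^+1.54)
   = 1 / (1 + 316.23 + 34.674) = 1/351.90 = 0.002842
[CO3²⁻] = α₂ × DIC = 0.002842 × 2.75 = 0.007815 mmol/kg = 7.815 μmol/kg
Ksp = 10^(−6.20) = 6.310×10^-7
Ω = [Ca²⁺][CO3²⁻]/Ksp = (7.30×10^-3)(7.815×10^-6) / 6.310×10^-7 = 0.0904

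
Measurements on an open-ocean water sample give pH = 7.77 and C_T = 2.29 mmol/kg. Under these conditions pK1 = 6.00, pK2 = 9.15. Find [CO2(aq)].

α₀ = 1 / (1 + K1/[H⁺] + K1K2/[H⁺]²) = 1 / (1 + 10^+1.77 + 10^+0.39)
   = 1 / (1 + 58.884 + 2.4547) = 1/62.339 = 0.01604
[CO2*] = α₀ × DIC = 0.01604 × 2.29 = 0.0367 mmol/kg

[CO2*] = 0.0367 mmol/kg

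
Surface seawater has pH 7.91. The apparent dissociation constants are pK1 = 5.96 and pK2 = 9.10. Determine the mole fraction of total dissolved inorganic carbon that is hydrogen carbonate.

α₁ = 1 / (1 + [H⁺]/K1 + K2/[H⁺]) = 1 / (1 + 10^-1.95 + 10^-1.19)
   = 1 / (1 + 0.011220 + 0.064565) = 1/1.0758 = 0.9296

α₁ = 0.930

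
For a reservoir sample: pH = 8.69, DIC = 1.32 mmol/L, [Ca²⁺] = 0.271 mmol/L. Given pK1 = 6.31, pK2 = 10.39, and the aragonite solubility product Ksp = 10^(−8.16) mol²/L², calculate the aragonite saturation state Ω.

α₂ = 1 / (1 + [H⁺]/K2 + [H⁺]²/(K1K2)) = 1 / (1 + 10^+1.70 + 10^-0.68)
   = 1 / (1 + 50.119 + 0.20893) = 1/51.328 = 0.01948
[CO3²⁻] = α₂ × DIC = 0.01948 × 1.32 = 0.02572 mmol/L
Ksp = 10^(−8.16) = 6.918×10^-9
Ω = [Ca²⁺][CO3²⁻]/Ksp = (0.271×10^-3)(2.572×10^-5) / 6.918×10^-9 = 1.01

Ω = 1.01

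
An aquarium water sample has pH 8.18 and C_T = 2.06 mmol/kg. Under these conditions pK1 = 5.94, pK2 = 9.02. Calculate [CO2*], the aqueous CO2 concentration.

[CO2*] = 10.3 μmol/kg

α₀ = 1 / (1 + K1/[H⁺] + K1K2/[H⁺]²) = 1 / (1 + 10^+2.24 + 10^+1.40)
   = 1 / (1 + 173.78 + 25.119) = 1/199.90 = 0.005003
[CO2*] = α₀ × DIC = 0.005003 × 2.06 = 0.0103 mmol/kg = 10.3 μmol/kg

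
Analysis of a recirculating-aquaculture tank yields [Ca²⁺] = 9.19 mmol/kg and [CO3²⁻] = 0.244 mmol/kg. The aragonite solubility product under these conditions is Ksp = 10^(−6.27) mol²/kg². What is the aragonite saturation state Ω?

Ω = 4.18

Ksp = 10^(−6.27) = 5.370×10^-7
Ω = [Ca²⁺][CO3²⁻]/Ksp = (9.19×10^-3)(0.244×10^-3) / 5.370×10^-7 = 4.18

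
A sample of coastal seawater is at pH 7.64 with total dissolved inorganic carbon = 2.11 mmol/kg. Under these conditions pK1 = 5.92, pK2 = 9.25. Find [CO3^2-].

[CO3²⁻] = 0.0496 mmol/kg

α₂ = 1 / (1 + [H⁺]/K2 + [H⁺]²/(K1K2)) = 1 / (1 + 10^+1.61 + 10^-0.11)
   = 1 / (1 + 40.738 + 0.77625) = 1/42.514 = 0.02352
[CO3²⁻] = α₂ × DIC = 0.02352 × 2.11 = 0.0496 mmol/kg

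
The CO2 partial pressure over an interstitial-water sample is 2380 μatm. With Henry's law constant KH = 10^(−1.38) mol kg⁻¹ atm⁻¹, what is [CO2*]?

[CO2*] = 99.2 μmol/kg

KH = 10^(−1.38) = 4.169×10^-2 mol kg⁻¹ atm⁻¹
[CO2*] = KH · pCO2 = 4.169×10^-2 × 2380×10^-6 atm = 9.92×10^-5 mol/kg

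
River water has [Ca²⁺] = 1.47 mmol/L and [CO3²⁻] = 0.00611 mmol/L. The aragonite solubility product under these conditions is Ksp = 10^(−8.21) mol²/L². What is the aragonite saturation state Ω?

Ω = 1.46

Ksp = 10^(−8.21) = 6.166×10^-9
Ω = [Ca²⁺][CO3²⁻]/Ksp = (1.47×10^-3)(0.00611×10^-3) / 6.166×10^-9 = 1.46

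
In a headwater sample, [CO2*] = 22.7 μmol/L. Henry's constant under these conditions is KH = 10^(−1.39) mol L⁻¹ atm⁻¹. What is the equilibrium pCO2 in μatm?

pCO2 = 557 μatm

KH = 10^(−1.39) = 4.074×10^-2 mol L⁻¹ atm⁻¹
pCO2 = [CO2*]/KH = 22.7×10^-6 / 4.074×10^-2 = 5.57×10^-4 atm = 557 μatm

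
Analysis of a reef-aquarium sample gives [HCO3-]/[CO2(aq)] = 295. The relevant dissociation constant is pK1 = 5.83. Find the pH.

From K1 = [H⁺][HCO3-]/[CO2(aq)]:  pH = pK1 + log₁₀([HCO3-]/[CO2(aq)])
log₁₀(295) = +2.470
pH = 5.83 + (+2.470) = 8.30

pH = 8.30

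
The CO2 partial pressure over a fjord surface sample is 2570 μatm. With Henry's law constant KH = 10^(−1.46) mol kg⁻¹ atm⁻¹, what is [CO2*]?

[CO2*] = 89.1 μmol/kg

KH = 10^(−1.46) = 3.467×10^-2 mol kg⁻¹ atm⁻¹
[CO2*] = KH · pCO2 = 3.467×10^-2 × 2570×10^-6 atm = 8.91×10^-5 mol/kg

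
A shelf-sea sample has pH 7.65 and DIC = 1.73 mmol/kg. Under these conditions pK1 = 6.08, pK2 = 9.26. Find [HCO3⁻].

[HCO3⁻] = 1.65 mmol/kg

α₁ = 1 / (1 + [H⁺]/K1 + K2/[H⁺]) = 1 / (1 + 10^-1.57 + 10^-1.61)
   = 1 / (1 + 0.026915 + 0.024547) = 1/1.0515 = 0.9511
[HCO3⁻] = α₁ × DIC = 0.9511 × 1.73 = 1.65 mmol/kg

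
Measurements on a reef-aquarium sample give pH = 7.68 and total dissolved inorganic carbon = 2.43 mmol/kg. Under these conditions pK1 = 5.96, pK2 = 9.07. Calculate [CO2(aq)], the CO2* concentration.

α₀ = 1 / (1 + K1/[H⁺] + K1K2/[H⁺]²) = 1 / (1 + 10^+1.72 + 10^+0.33)
   = 1 / (1 + 52.481 + 2.1380) = 1/55.619 = 0.01798
[CO2*] = α₀ × DIC = 0.01798 × 2.43 = 0.0437 mmol/kg

[CO2*] = 0.0437 mmol/kg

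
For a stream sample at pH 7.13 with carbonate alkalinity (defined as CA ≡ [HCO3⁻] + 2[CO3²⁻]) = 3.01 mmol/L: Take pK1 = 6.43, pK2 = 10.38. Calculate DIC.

CA = [HCO3⁻] + 2[CO3²⁻] = (α₁ + 2α₂)·DIC
At pH 7.13: [H⁺]/K1 = 10^-0.70 = 0.19953, K2/[H⁺] = 10^-3.25 = 0.00056234
α₁ = 1/(1 + 0.19953 + 0.00056234) = 1/1.2001 = 0.8333; α₂ = α₁·K2/[H⁺] = 0.0004686
α₁ + 2α₂ = 0.8342
DIC = CA / (α₁ + 2α₂) = 3.01 / 0.8342 = 3.61 mmol/L

DIC = 3.61 mmol/L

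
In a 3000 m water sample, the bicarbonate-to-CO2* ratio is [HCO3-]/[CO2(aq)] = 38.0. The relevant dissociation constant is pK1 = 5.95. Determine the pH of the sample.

pH = 7.53

From K1 = [H⁺][HCO3-]/[CO2(aq)]:  pH = pK1 + log₁₀([HCO3-]/[CO2(aq)])
log₁₀(38.0) = +1.580
pH = 5.95 + (+1.580) = 7.53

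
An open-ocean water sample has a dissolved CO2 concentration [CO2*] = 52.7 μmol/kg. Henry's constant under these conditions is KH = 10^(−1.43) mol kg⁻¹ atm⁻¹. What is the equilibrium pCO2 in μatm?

KH = 10^(−1.43) = 3.715×10^-2 mol kg⁻¹ atm⁻¹
pCO2 = [CO2*]/KH = 52.7×10^-6 / 3.715×10^-2 = 1.42×10^-3 atm = 1420 μatm

pCO2 = 1420 μatm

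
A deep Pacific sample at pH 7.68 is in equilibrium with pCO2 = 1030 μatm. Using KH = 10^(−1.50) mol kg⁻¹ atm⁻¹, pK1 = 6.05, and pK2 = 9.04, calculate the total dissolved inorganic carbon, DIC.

[CO2*] = KH · pCO2 = 10^(−1.50) × 1030×10^-6 = 3.257×10^-5 mol/kg
α₀ = 1/(1 + K1/[H⁺] + K1K2/[H⁺]²) = 1/(1 + 10^+1.63 + 10^+0.27) = 0.02197
DIC = [CO2*]/α₀ = 3.257×10^-5 / 0.02197 = 1.48 mmol/kg

DIC = 1.48 mmol/kg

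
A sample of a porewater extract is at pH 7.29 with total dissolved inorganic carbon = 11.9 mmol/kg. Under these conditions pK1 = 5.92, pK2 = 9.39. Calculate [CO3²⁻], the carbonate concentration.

[CO3²⁻] = 0.0900 mmol/kg

α₂ = 1 / (1 + [H⁺]/K2 + [H⁺]²/(K1K2)) = 1 / (1 + 10^+2.10 + 10^+0.73)
   = 1 / (1 + 125.89 + 5.3703) = 1/132.26 = 0.007561
[CO3²⁻] = α₂ × DIC = 0.007561 × 11.9 = 0.0900 mmol/kg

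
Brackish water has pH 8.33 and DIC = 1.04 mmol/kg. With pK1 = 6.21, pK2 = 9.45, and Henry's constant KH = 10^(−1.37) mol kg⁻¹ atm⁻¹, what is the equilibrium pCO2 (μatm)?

pCO2 = 171 μatm

α₀ = 1 / (1 + K1/[H⁺] + K1K2/[H⁺]²) = 1 / (1 + 10^+2.12 + 10^+1.00)
   = 1 / (1 + 131.83 + 10.000) = 1/142.83 = 0.007002
[CO2*] = α₀ × DIC = 0.007002 × 1.04 = 0.007282 mmol/kg = 7.282 μmol/kg
pCO2 = [CO2*]/KH = 7.282×10^-6 / 4.266×10^-2 = 171 μatm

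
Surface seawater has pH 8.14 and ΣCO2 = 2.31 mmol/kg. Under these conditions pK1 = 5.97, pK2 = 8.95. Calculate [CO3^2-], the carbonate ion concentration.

α₂ = 1 / (1 + [H⁺]/K2 + [H⁺]²/(K1K2)) = 1 / (1 + 10^+0.81 + 10^-1.36)
   = 1 / (1 + 6.4565 + 0.043652) = 1/7.5002 = 0.1333
[CO3²⁻] = α₂ × DIC = 0.1333 × 2.31 = 0.308 mmol/kg

[CO3²⁻] = 0.308 mmol/kg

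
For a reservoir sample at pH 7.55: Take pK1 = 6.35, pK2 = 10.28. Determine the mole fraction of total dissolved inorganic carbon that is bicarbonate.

α₁ = 0.939

α₁ = 1 / (1 + [H⁺]/K1 + K2/[H⁺]) = 1 / (1 + 10^-1.20 + 10^-2.73)
   = 1 / (1 + 0.063096 + 0.0018621) = 1/1.0650 = 0.9390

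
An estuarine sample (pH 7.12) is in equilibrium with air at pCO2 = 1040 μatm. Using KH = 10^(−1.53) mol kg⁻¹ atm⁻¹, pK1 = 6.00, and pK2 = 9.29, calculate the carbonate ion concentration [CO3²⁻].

[CO2*] = KH · pCO2 = 10^(−1.53) × 1040×10^-6 = 3.069×10^-5 mol/kg
α₀ = 1/(1 + K1/[H⁺] + K1K2/[H⁺]²) = 1/(1 + 10^+1.12 + 10^-1.05) = 0.07007
DIC = [CO2*]/α₀ = 3.069×10^-5 / 0.07007 = 0.4380 mmol/kg
[CO3²⁻] = α₂·DIC; α₂ = 0.006245, so [CO3²⁻] = 0.006245 × 0.4380 = 0.00274 mmol/kg = 2.74 μmol/kg

[CO3²⁻] = 2.74 μmol/kg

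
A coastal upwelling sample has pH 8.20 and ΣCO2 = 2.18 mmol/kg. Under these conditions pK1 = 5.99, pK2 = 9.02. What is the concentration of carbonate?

[CO3²⁻] = 0.285 mmol/kg

α₂ = 1 / (1 + [H⁺]/K2 + [H⁺]²/(K1K2)) = 1 / (1 + 10^+0.82 + 10^-1.39)
   = 1 / (1 + 6.6069 + 0.040738) = 1/7.6477 = 0.1308
[CO3²⁻] = α₂ × DIC = 0.1308 × 2.18 = 0.285 mmol/kg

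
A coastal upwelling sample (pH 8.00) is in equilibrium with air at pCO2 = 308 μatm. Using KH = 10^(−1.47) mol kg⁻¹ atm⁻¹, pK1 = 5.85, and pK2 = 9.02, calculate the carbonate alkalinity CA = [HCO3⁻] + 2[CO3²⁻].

CA = 1.76 mmol/kg

[CO2*] = KH · pCO2 = 10^(−1.47) × 308×10^-6 = 1.044×10^-5 mol/kg
α₀ = 1/(1 + K1/[H⁺] + K1K2/[H⁺]²) = 1/(1 + 10^+2.15 + 10^+1.13) = 0.006421
DIC = [CO2*]/α₀ = 1.044×10^-5 / 0.006421 = 1.625 mmol/kg
CA = (α₁ + 2α₂)·DIC = (0.9070 + 2×0.08661) × 1.625 = 1.76 mmol/kg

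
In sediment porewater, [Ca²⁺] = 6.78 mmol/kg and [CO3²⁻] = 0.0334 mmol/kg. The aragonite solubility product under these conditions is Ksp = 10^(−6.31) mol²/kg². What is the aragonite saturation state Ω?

Ksp = 10^(−6.31) = 4.898×10^-7
Ω = [Ca²⁺][CO3²⁻]/Ksp = (6.78×10^-3)(0.0334×10^-3) / 4.898×10^-7 = 0.462

Ω = 0.462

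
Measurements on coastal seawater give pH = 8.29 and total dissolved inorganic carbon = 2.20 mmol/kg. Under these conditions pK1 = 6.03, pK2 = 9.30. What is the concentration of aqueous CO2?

[CO2*] = 11.0 μmol/kg

α₀ = 1 / (1 + K1/[H⁺] + K1K2/[H⁺]²) = 1 / (1 + 10^+2.26 + 10^+1.25)
   = 1 / (1 + 181.97 + 17.783) = 1/200.75 = 0.004981
[CO2*] = α₀ × DIC = 0.004981 × 2.20 = 0.0110 mmol/kg = 11.0 μmol/kg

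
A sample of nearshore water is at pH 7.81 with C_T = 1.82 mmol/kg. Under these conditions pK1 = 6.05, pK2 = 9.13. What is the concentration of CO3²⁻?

α₂ = 1 / (1 + [H⁺]/K2 + [H⁺]²/(K1K2)) = 1 / (1 + 10^+1.32 + 10^-0.44)
   = 1 / (1 + 20.893 + 0.36308) = 1/22.256 = 0.04493
[CO3²⁻] = α₂ × DIC = 0.04493 × 1.82 = 0.0818 mmol/kg

[CO3²⁻] = 0.0818 mmol/kg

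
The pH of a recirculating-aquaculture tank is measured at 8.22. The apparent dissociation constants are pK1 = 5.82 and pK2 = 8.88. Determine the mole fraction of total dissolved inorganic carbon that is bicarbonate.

α₁ = 1 / (1 + [H⁺]/K1 + K2/[H⁺]) = 1 / (1 + 10^-2.40 + 10^-0.66)
   = 1 / (1 + 0.0039811 + 0.21878) = 1/1.2228 = 0.8178

α₁ = 0.818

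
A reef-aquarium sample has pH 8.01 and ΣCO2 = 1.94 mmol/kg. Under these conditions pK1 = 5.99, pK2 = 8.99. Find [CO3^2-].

α₂ = 1 / (1 + [H⁺]/K2 + [H⁺]²/(K1K2)) = 1 / (1 + 10^+0.98 + 10^-1.04)
   = 1 / (1 + 9.5499 + 0.091201) = 1/10.641 = 0.09398
[CO3²⁻] = α₂ × DIC = 0.09398 × 1.94 = 0.182 mmol/kg

[CO3²⁻] = 0.182 mmol/kg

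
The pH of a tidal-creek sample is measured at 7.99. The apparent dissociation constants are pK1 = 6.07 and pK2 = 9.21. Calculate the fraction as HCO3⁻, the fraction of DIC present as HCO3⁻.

α₁ = 0.933

α₁ = 1 / (1 + [H⁺]/K1 + K2/[H⁺]) = 1 / (1 + 10^-1.92 + 10^-1.22)
   = 1 / (1 + 0.012023 + 0.060256) = 1/1.0723 = 0.9326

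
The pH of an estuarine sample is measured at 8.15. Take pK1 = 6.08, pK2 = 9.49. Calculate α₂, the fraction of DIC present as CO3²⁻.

α₂ = 1 / (1 + [H⁺]/K2 + [H⁺]²/(K1K2)) = 1 / (1 + 10^+1.34 + 10^-0.73)
   = 1 / (1 + 21.878 + 0.18621) = 1/23.064 = 0.04336

α₂ = 0.0434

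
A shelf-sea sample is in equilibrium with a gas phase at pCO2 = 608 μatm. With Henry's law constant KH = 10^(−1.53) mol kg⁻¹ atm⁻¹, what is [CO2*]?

KH = 10^(−1.53) = 2.951×10^-2 mol kg⁻¹ atm⁻¹
[CO2*] = KH · pCO2 = 2.951×10^-2 × 608×10^-6 atm = 1.79×10^-5 mol/kg

[CO2*] = 17.9 μmol/kg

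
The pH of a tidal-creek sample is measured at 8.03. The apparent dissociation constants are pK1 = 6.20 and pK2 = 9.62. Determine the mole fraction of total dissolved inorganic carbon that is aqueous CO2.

α₀ = 0.0142

α₀ = 1 / (1 + K1/[H⁺] + K1K2/[H⁺]²) = 1 / (1 + 10^+1.83 + 10^+0.24)
   = 1 / (1 + 67.608 + 1.7378) = 1/70.346 = 0.01422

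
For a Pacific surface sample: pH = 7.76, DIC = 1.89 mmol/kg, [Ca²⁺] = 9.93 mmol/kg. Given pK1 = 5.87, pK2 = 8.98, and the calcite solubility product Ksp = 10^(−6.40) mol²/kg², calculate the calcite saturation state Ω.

α₂ = 1 / (1 + [H⁺]/K2 + [H⁺]²/(K1K2)) = 1 / (1 + 10^+1.22 + 10^-0.67)
   = 1 / (1 + 16.596 + 0.21380) = 1/17.810 = 0.05615
[CO3²⁻] = α₂ × DIC = 0.05615 × 1.89 = 0.1061 mmol/kg
Ksp = 10^(−6.40) = 3.981×10^-7
Ω = [Ca²⁺][CO3²⁻]/Ksp = (9.93×10^-3)(1.061×10^-4) / 3.981×10^-7 = 2.65

Ω = 2.65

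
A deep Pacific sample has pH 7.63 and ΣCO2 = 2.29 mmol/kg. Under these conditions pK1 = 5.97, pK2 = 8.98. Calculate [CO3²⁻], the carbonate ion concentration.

[CO3²⁻] = 0.0959 mmol/kg

α₂ = 1 / (1 + [H⁺]/K2 + [H⁺]²/(K1K2)) = 1 / (1 + 10^+1.35 + 10^-0.31)
   = 1 / (1 + 22.387 + 0.48978) = 1/23.877 = 0.04188
[CO3²⁻] = α₂ × DIC = 0.04188 × 2.29 = 0.0959 mmol/kg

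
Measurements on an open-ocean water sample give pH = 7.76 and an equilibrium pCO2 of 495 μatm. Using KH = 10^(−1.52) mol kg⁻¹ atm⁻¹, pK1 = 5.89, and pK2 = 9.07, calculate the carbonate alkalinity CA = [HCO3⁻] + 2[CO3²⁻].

[CO2*] = KH · pCO2 = 10^(−1.52) × 495×10^-6 = 1.495×10^-5 mol/kg
α₀ = 1/(1 + K1/[H⁺] + K1K2/[H⁺]²) = 1/(1 + 10^+1.87 + 10^+0.56) = 0.01270
DIC = [CO2*]/α₀ = 1.495×10^-5 / 0.01270 = 1.177 mmol/kg
CA = (α₁ + 2α₂)·DIC = (0.9412 + 2×0.04610) × 1.177 = 1.22 mmol/kg

CA = 1.22 mmol/kg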